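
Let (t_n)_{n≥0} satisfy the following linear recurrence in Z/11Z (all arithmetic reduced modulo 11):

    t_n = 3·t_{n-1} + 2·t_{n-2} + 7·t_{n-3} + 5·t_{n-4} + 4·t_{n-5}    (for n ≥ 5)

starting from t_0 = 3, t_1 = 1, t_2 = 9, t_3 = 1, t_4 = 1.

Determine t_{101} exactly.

5

t_5 = 3·1 + 2·1 + 7·9 + 5·1 + 4·3 = 8
t_6 = 3·8 + 2·1 + 7·1 + 5·9 + 4·1 = 5
t_7 = 3·5 + 2·8 + 7·1 + 5·1 + 4·9 = 2
t_8 = 3·2 + 2·5 + 7·8 + 5·1 + 4·1 = 4
t_9 = 3·4 + 2·2 + 7·5 + 5·8 + 4·1 = 7
t_10 = 3·7 + 2·4 + 7·2 + 5·5 + 4·8 = 1
t_11 = 3·1 + 2·7 + 7·4 + 5·2 + 4·5 = 9
t_12 = 3·9 + 2·1 + 7·7 + 5·4 + 4·2 = 7
t_13 = 3·7 + 2·9 + 7·1 + 5·7 + 4·4 = 9
t_14 = 3·9 + 2·7 + 7·9 + 5·1 + 4·7 = 5
t_15 = 3·5 + 2·9 + 7·7 + 5·9 + 4·1 = 10
t_16 = 3·10 + 2·5 + 7·9 + 5·7 + 4·9 = 9
t_17 = 3·9 + 2·10 + 7·5 + 5·9 + 4·7 = 1
t_18 = 3·1 + 2·9 + 7·10 + 5·5 + 4·9 = 9
t_19 = 3·9 + 2·1 + 7·9 + 5·10 + 4·5 = 8
t_20 = 3·8 + 2·9 + 7·1 + 5·9 + 4·10 = 2
t_21 = 3·2 + 2·8 + 7·9 + 5·1 + 4·9 = 5
t_22 = 3·5 + 2·2 + 7·8 + 5·9 + 4·1 = 3
t_23 = 3·3 + 2·5 + 7·2 + 5·8 + 4·9 = 10
t_24 = 3·10 + 2·3 + 7·5 + 5·2 + 4·8 = 3
t_25 = 3·3 + 2·10 + 7·3 + 5·5 + 4·2 = 6
t_26 = 3·6 + 2·3 + 7·10 + 5·3 + 4·5 = 8
t_27 = 3·8 + 2·6 + 7·3 + 5·10 + 4·3 = 9
t_28 = 3·9 + 2·8 + 7·6 + 5·3 + 4·10 = 8
t_29 = 3·8 + 2·9 + 7·8 + 5·6 + 4·3 = 8
t_30 = 3·8 + 2·8 + 7·9 + 5·8 + 4·6 = 2
t_31 = 3·2 + 2·8 + 7·8 + 5·9 + 4·8 = 1
t_32 = 3·1 + 2·2 + 7·8 + 5·8 + 4·9 = 7
t_33 = 3·7 + 2·1 + 7·2 + 5·8 + 4·8 = 10
t_34 = 3·10 + 2·7 + 7·1 + 5·2 + 4·8 = 5
t_35 = 3·5 + 2·10 + 7·7 + 5·1 + 4·2 = 9
t_36 = 3·9 + 2·5 + 7·10 + 5·7 + 4·1 = 3
t_37 = 3·3 + 2·9 + 7·5 + 5·10 + 4·7 = 8
t_38 = 3·8 + 2·3 + 7·9 + 5·5 + 4·10 = 4
t_39 = 3·4 + 2·8 + 7·3 + 5·9 + 4·5 = 4
t_40 = 3·4 + 2·4 + 7·8 + 5·3 + 4·9 = 6
t_41 = 3·6 + 2·4 + 7·4 + 5·8 + 4·3 = 7
t_42 = 3·7 + 2·6 + 7·4 + 5·4 + 4·8 = 3
t_43 = 3·3 + 2·7 + 7·6 + 5·4 + 4·4 = 2
t_44 = 3·2 + 2·3 + 7·7 + 5·6 + 4·4 = 8
t_45 = 3·8 + 2·2 + 7·3 + 5·7 + 4·6 = 9
t_46 = 3·9 + 2·8 + 7·2 + 5·3 + 4·7 = 1
t_47 = 3·1 + 2·9 + 7·8 + 5·2 + 4·3 = 0
t_48 = 3·0 + 2·1 + 7·9 + 5·8 + 4·2 = 3
t_49 = 3·3 + 2·0 + 7·1 + 5·9 + 4·8 = 5
t_50 = 3·5 + 2·3 + 7·0 + 5·1 + 4·9 = 7
t_51 = 3·7 + 2·5 + 7·3 + 5·0 + 4·1 = 1
t_52 = 3·1 + 2·7 + 7·5 + 5·3 + 4·0 = 1
t_53 = 3·1 + 2·1 + 7·7 + 5·5 + 4·3 = 3
t_54 = 3·3 + 2·1 + 7·1 + 5·7 + 4·5 = 7
t_55 = 3·7 + 2·3 + 7·1 + 5·1 + 4·7 = 1
t_56 = 3·1 + 2·7 + 7·3 + 5·1 + 4·1 = 3
t_57 = 3·3 + 2·1 + 7·7 + 5·3 + 4·1 = 2
t_58 = 3·2 + 2·3 + 7·1 + 5·7 + 4·3 = 0
t_59 = 3·0 + 2·2 + 7·3 + 5·1 + 4·7 = 3
t_60 = 3·3 + 2·0 + 7·2 + 5·3 + 4·1 = 9
t_61 = 3·9 + 2·3 + 7·0 + 5·2 + 4·3 = 0
t_62 = 3·0 + 2·9 + 7·3 + 5·0 + 4·2 = 3
t_63 = 3·3 + 2·0 + 7·9 + 5·3 + 4·0 = 10
t_64 = 3·10 + 2·3 + 7·0 + 5·9 + 4·3 = 5
t_65 = 3·5 + 2·10 + 7·3 + 5·0 + 4·9 = 4
t_66 = 3·4 + 2·5 + 7·10 + 5·3 + 4·0 = 8
t_67 = 3·8 + 2·4 + 7·5 + 5·10 + 4·3 = 8
t_68 = 3·8 + 2·8 + 7·4 + 5·5 + 4·10 = 1
t_69 = 3·1 + 2·8 + 7·8 + 5·4 + 4·5 = 5
t_70 = 3·5 + 2·1 + 7·8 + 5·8 + 4·4 = 8
t_71 = 3·8 + 2·5 + 7·1 + 5·8 + 4·8 = 3
t_72 = 3·3 + 2·8 + 7·5 + 5·1 + 4·8 = 9
t_73 = 3·9 + 2·3 + 7·8 + 5·5 + 4·1 = 8
t_74 = 3·8 + 2·9 + 7·3 + 5·8 + 4·5 = 2
t_75 = 3·2 + 2·8 + 7·9 + 5·3 + 4·8 = 0
t_76 = 3·0 + 2·2 + 7·8 + 5·9 + 4·3 = 7
t_77 = 3·7 + 2·0 + 7·2 + 5·8 + 4·9 = 1
t_78 = 3·1 + 2·7 + 7·0 + 5·2 + 4·8 = 4
t_79 = 3·4 + 2·1 + 7·7 + 5·0 + 4·2 = 5
t_80 = 3·5 + 2·4 + 7·1 + 5·7 + 4·0 = 10
t_81 = 3·10 + 2·5 + 7·4 + 5·1 + 4·7 = 2
t_82 = 3·2 + 2·10 + 7·5 + 5·4 + 4·1 = 8
t_83 = 3·8 + 2·2 + 7·10 + 5·5 + 4·4 = 7
t_84 = 3·7 + 2·8 + 7·2 + 5·10 + 4·5 = 0
t_85 = 3·0 + 2·7 + 7·8 + 5·2 + 4·10 = 10
t_86 = 3·10 + 2·0 + 7·7 + 5·8 + 4·2 = 6
t_87 = 3·6 + 2·10 + 7·0 + 5·7 + 4·8 = 6
t_88 = 3·6 + 2·6 + 7·10 + 5·0 + 4·7 = 7
t_89 = 3·7 + 2·6 + 7·6 + 5·10 + 4·0 = 4
t_90 = 3·4 + 2·7 + 7·6 + 5·6 + 4·10 = 6
t_91 = 3·6 + 2·4 + 7·7 + 5·6 + 4·6 = 8
t_92 = 3·8 + 2·6 + 7·4 + 5·7 + 4·6 = 2
t_93 = 3·2 + 2·8 + 7·6 + 5·4 + 4·7 = 2
t_94 = 3·2 + 2·2 + 7·8 + 5·6 + 4·4 = 2
t_95 = 3·2 + 2·2 + 7·2 + 5·8 + 4·6 = 0
t_96 = 3·0 + 2·2 + 7·2 + 5·2 + 4·8 = 5
t_97 = 3·5 + 2·0 + 7·2 + 5·2 + 4·2 = 3
t_98 = 3·3 + 2·5 + 7·0 + 5·2 + 4·2 = 4
t_99 = 3·4 + 2·3 + 7·5 + 5·0 + 4·2 = 6
t_100 = 3·6 + 2·4 + 7·3 + 5·5 + 4·0 = 6
t_101 = 3·6 + 2·6 + 7·4 + 5·3 + 4·5 = 5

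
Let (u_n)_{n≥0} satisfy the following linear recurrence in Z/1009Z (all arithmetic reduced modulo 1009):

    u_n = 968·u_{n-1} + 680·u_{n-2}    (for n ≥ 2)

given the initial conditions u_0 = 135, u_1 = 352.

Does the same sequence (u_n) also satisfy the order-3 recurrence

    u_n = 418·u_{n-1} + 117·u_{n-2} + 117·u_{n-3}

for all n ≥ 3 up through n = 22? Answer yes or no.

no

Terms u_0..u_22: 135, 352, 684, 435, 298, 53, 685, 892, 403, 781, 868, 73, 9, 839, 982, 533, 147, 236, 483, 426, 202, 896, 733
n=3: candidate gives 840, actual u_3 = 435 ✗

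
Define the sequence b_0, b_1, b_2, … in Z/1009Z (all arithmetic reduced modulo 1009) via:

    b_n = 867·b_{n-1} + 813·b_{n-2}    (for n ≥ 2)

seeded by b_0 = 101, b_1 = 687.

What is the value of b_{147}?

b_2 = 867·687 + 813·101 = 703
b_3 = 867·703 + 813·687 = 619
b_4 = 867·619 + 813·703 = 330
b_5 = 867·330 + 813·619 = 319
b_6 = 867·319 + 813·330 = 3
b_7 = 867·3 + 813·319 = 617
Continuing the recurrence:
  b_8 = 590;  b_9 = 115;  b_10 = 209;  b_11 = 250;  b_12 = 220;  b_13 = 480
  b_14 = 719;  b_15 = 577;  b_16 = 131;  b_17 = 485;  b_18 = 300;  b_19 = 573
  b_20 = 85;  b_21 = 738;  b_22 = 633;  b_23 = 563;  b_24 = 813;  b_25 = 222
  b_26 = 838;  b_27 = 950;  b_28 = 525;  b_29 = 581;  b_30 = 254;  b_31 = 397
  b_32 = 796;  b_33 = 866;  b_34 = 505;  b_35 = 714;  b_36 = 423;  b_37 = 781
  b_38 = 927;  b_39 = 837;  b_40 = 136;  b_41 = 274;  b_42 = 21;  b_43 = 827
  b_44 = 539;  b_45 = 503;  b_46 = 514;  b_47 = 963;  b_48 = 634;  b_49 = 717
  b_50 = 947;  b_51 = 451;  b_52 = 578;  b_53 = 49;  b_54 = 834;  b_55 = 111
  b_56 = 376;  b_57 = 527;  b_58 = 802;  b_59 = 768;  b_60 = 128;  b_61 = 808
  b_62 = 427;  b_63 = 960;  b_64 = 959;  b_65 = 560;  b_66 = 910;  b_67 = 153
  b_68 = 705;  b_69 = 63;  b_70 = 188;  b_71 = 307;  b_72 = 278;  b_73 = 243
  b_74 = 807;  b_75 = 227;  b_76 = 295;  b_77 = 392;  b_78 = 533;  b_79 = 850
  b_80 = 848;  b_81 = 549;  b_82 = 12;  b_83 = 673;  b_84 = 964;  b_85 = 607
  b_86 = 319;  b_87 = 197;  b_88 = 312;  b_89 = 831;  b_90 = 448;  b_91 = 533
  b_92 = 973;  b_93 = 535;  b_94 = 707;  b_95 = 582;  b_96 = 764;  b_97 = 429
  b_98 = 219;  b_99 = 853;  b_100 = 417;  b_101 = 623;  b_102 = 323;  b_103 = 529
  b_104 = 816;  b_105 = 406;  b_106 = 356;  b_107 = 33;  b_108 = 204;  b_109 = 888
  b_110 = 405;  b_111 = 512;  b_112 = 275;  b_113 = 849;  b_114 = 99;  b_115 = 149
  b_116 = 807;  b_117 = 489;  b_118 = 424;  b_119 = 343;  b_120 = 369;  b_121 = 445
  b_122 = 701;  b_123 = 912;  b_124 = 485;  b_125 = 592;  b_126 = 478;  b_127 = 739
  b_128 = 147;  b_129 = 767;  b_130 = 507;  b_131 = 663;  b_132 = 210;  b_133 = 663
  b_134 = 909;  b_135 = 287;  b_136 = 35;  b_137 = 327;  b_138 = 183;  b_139 = 732
  b_140 = 439;  b_141 = 26;  b_142 = 65;  b_143 = 809;  b_144 = 525;  b_145 = 974
b_146 = 867·974 + 813·525 = 952
b_147 = 867·952 + 813·974 = 828

828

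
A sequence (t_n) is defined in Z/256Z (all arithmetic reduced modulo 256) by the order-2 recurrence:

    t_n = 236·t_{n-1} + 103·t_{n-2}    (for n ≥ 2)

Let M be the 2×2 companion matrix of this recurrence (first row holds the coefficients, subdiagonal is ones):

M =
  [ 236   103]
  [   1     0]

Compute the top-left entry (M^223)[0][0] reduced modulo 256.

(M^223)[0][0] is the top entry after applying M 223 times to the unit state (1, 0). Equivalently it is h_{224} for the auxiliary sequence (h_n) obeying the same recurrence with h_1 = 1 and h_i = 0 for 0 ≤ i < 1:
h_2 = 236·1 + 103·0 = 236
h_3 = 236·236 + 103·1 = 247
h_4 = 236·247 + 103·236 = 168
h_5 = 236·168 + 103·247 = 65
h_6 = 236·65 + 103·168 = 132
h_7 = 236·132 + 103·65 = 215
Continuing the recurrence:
  h_8 = 80;  h_9 = 65;  h_10 = 28;  h_11 = 247;  h_12 = 248;  h_13 = 1
  h_14 = 180;  h_15 = 87;  h_16 = 160;  h_17 = 129;  h_18 = 76;  h_19 = 247
  h_20 = 72;  h_21 = 193;  h_22 = 228;  h_23 = 215;  h_24 = 240;  h_25 = 193
  h_26 = 124;  h_27 = 247;  h_28 = 152;  h_29 = 129;  h_30 = 20;  h_31 = 87
  h_32 = 64;  h_33 = 1;  h_34 = 172;  h_35 = 247;  h_36 = 232;  h_37 = 65
  h_38 = 68;  h_39 = 215;  h_40 = 144;  h_41 = 65;  h_42 = 220;  h_43 = 247
  h_44 = 56;  h_45 = 1;  h_46 = 116;  h_47 = 87;  h_48 = 224;  h_49 = 129
  h_50 = 12;  h_51 = 247;  h_52 = 136;  h_53 = 193;  h_54 = 164;  h_55 = 215
  h_56 = 48;  h_57 = 193;  h_58 = 60;  h_59 = 247;  h_60 = 216;  h_61 = 129
  h_62 = 212;  h_63 = 87;  h_64 = 128;  h_65 = 1;  h_66 = 108;  h_67 = 247
  h_68 = 40;  h_69 = 65;  h_70 = 4;  h_71 = 215;  h_72 = 208;  h_73 = 65
  h_74 = 156;  h_75 = 247;  h_76 = 120;  h_77 = 1;  h_78 = 52;  h_79 = 87
  h_80 = 32;  h_81 = 129;  h_82 = 204;  h_83 = 247;  h_84 = 200;  h_85 = 193
  h_86 = 100;  h_87 = 215;  h_88 = 112;  h_89 = 193;  h_90 = 252;  h_91 = 247
  h_92 = 24;  h_93 = 129;  h_94 = 148;  h_95 = 87;  h_96 = 192;  h_97 = 1
  h_98 = 44;  h_99 = 247;  h_100 = 104;  h_101 = 65;  h_102 = 196;  h_103 = 215
  h_104 = 16;  h_105 = 65;  h_106 = 92;  h_107 = 247;  h_108 = 184;  h_109 = 1
  h_110 = 244;  h_111 = 87;  h_112 = 96;  h_113 = 129;  h_114 = 140;  h_115 = 247
  h_116 = 8;  h_117 = 193;  h_118 = 36;  h_119 = 215;  h_120 = 176;  h_121 = 193
  h_122 = 188;  h_123 = 247;  h_124 = 88;  h_125 = 129;  h_126 = 84;  h_127 = 87
  h_128 = 0;  h_129 = 1;  h_130 = 236;  h_131 = 247;  h_132 = 168;  h_133 = 65
  h_134 = 132;  h_135 = 215;  h_136 = 80;  h_137 = 65;  h_138 = 28;  h_139 = 247
  h_140 = 248;  h_141 = 1;  h_142 = 180;  h_143 = 87;  h_144 = 160;  h_145 = 129
  h_146 = 76;  h_147 = 247;  h_148 = 72;  h_149 = 193;  h_150 = 228;  h_151 = 215
  h_152 = 240;  h_153 = 193;  h_154 = 124;  h_155 = 247;  h_156 = 152;  h_157 = 129
  h_158 = 20;  h_159 = 87;  h_160 = 64;  h_161 = 1;  h_162 = 172;  h_163 = 247
  h_164 = 232;  h_165 = 65;  h_166 = 68;  h_167 = 215;  h_168 = 144;  h_169 = 65
  h_170 = 220;  h_171 = 247;  h_172 = 56;  h_173 = 1;  h_174 = 116;  h_175 = 87
  h_176 = 224;  h_177 = 129;  h_178 = 12;  h_179 = 247;  h_180 = 136;  h_181 = 193
  h_182 = 164;  h_183 = 215;  h_184 = 48;  h_185 = 193;  h_186 = 60;  h_187 = 247
  h_188 = 216;  h_189 = 129;  h_190 = 212;  h_191 = 87;  h_192 = 128;  h_193 = 1
  h_194 = 108;  h_195 = 247;  h_196 = 40;  h_197 = 65;  h_198 = 4;  h_199 = 215
  h_200 = 208;  h_201 = 65;  h_202 = 156;  h_203 = 247;  h_204 = 120;  h_205 = 1
  h_206 = 52;  h_207 = 87;  h_208 = 32;  h_209 = 129;  h_210 = 204;  h_211 = 247
  h_212 = 200;  h_213 = 193;  h_214 = 100;  h_215 = 215;  h_216 = 112;  h_217 = 193
  h_218 = 252;  h_219 = 247;  h_220 = 24;  h_221 = 129;  h_222 = 148
h_223 = 236·148 + 103·129 = 87
h_224 = 236·87 + 103·148 = 192

192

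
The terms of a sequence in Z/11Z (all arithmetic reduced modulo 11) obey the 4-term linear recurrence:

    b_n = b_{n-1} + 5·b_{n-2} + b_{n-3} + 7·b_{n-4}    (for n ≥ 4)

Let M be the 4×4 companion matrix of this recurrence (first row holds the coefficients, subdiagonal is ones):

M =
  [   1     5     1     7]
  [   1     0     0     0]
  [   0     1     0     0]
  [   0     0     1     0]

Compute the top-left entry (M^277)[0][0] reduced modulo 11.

(M^277)[0][0] is the top entry after applying M 277 times to the unit state (1, 0, 0, 0). Equivalently it is h_{280} for the auxiliary sequence (h_n) obeying the same recurrence with h_3 = 1 and h_i = 0 for 0 ≤ i < 3:
h_4 = 1·1 + 5·0 + 1·0 + 7·0 = 1
h_5 = 1·1 + 5·1 + 1·0 + 7·0 = 6
h_6 = 1·6 + 5·1 + 1·1 + 7·0 = 1
h_7 = 1·1 + 5·6 + 1·1 + 7·1 = 6
h_8 = 1·6 + 5·1 + 1·6 + 7·1 = 2
h_9 = 1·2 + 5·6 + 1·1 + 7·6 = 9
Continuing the recurrence:
  h_10 = 10;  h_11 = 0;  h_12 = 7;  h_13 = 3;  h_14 = 9;  h_15 = 9
  h_16 = 7;  h_17 = 5;  h_18 = 2;  h_19 = 9;  h_20 = 7;  h_21 = 1
  h_22 = 4;  h_23 = 2;  h_24 = 6;  h_25 = 5;  h_26 = 10;  h_27 = 0
  h_28 = 9;  h_29 = 10;  h_30 = 4;  h_31 = 8;  h_32 = 2;  h_33 = 6
  h_34 = 8;  h_35 = 8;  h_36 = 2;  h_37 = 4;  h_38 = 1;  h_39 = 2
  h_40 = 3;  h_41 = 9;  h_42 = 0;  h_43 = 7;  h_44 = 4;  h_45 = 3
  h_46 = 8;  h_47 = 10;  h_48 = 4;  h_49 = 6;  h_50 = 4;  h_51 = 9
  h_52 = 8;  h_53 = 0;  h_54 = 0;  h_55 = 5;  h_56 = 6;  h_57 = 9
  h_58 = 0;  h_59 = 9;  h_60 = 5;  h_61 = 3;  h_62 = 4;  h_63 = 10
  h_64 = 2;  h_65 = 0;  h_66 = 4;  h_67 = 10;  h_68 = 0;  h_69 = 10
  h_70 = 4;  h_71 = 3;  h_72 = 0;  h_73 = 1;  h_74 = 10;  h_75 = 3
  h_76 = 10;  h_77 = 9;  h_78 = 0;  h_79 = 10;  h_80 = 1;  h_81 = 4
  h_82 = 8;  h_83 = 0;  h_84 = 7;  h_85 = 10;  h_86 = 2;  h_87 = 4
  h_88 = 7;  h_89 = 0;  h_90 = 9;  h_91 = 0;  h_92 = 6;  h_93 = 4
  h_94 = 9;  h_95 = 2;  h_96 = 5;  h_97 = 8;  h_98 = 10;  h_99 = 3
  h_100 = 8;  h_101 = 1;  h_102 = 4;  h_103 = 5;  h_104 = 5;  h_105 = 8
  h_106 = 0;  h_107 = 3;  h_108 = 2;  h_109 = 7;  h_110 = 9;  h_111 = 1
  h_112 = 1;  h_113 = 9;  h_114 = 1;  h_115 = 10;  h_116 = 9;  h_117 = 2
  h_118 = 9;  h_119 = 10;  h_120 = 10;  h_121 = 6;  h_122 = 8;  h_123 = 8
  h_124 = 3;  h_125 = 5;  h_126 = 7;  h_127 = 3;  h_128 = 9;  h_129 = 0
  h_130 = 9;  h_131 = 6;  h_132 = 4;  h_133 = 10;  h_134 = 0;  h_135 = 8
  h_136 = 2;  h_137 = 2;  h_138 = 9;  h_139 = 0;  h_140 = 6;  h_141 = 7
  h_142 = 1;  h_143 = 9;  h_144 = 8;  h_145 = 4;  h_146 = 5;  h_147 = 8
  h_148 = 5;  h_149 = 1;  h_150 = 3;  h_151 = 3;  h_152 = 10;  h_153 = 2
  h_154 = 10;  h_155 = 7;  h_156 = 8;  h_157 = 1;  h_158 = 8;  h_159 = 4
  h_160 = 2;  h_161 = 4;  h_162 = 8;  h_163 = 3;  h_164 = 6;  h_165 = 2
  h_166 = 3;  h_167 = 7;  h_168 = 0;  h_169 = 8;  h_170 = 3;  h_171 = 4
  h_172 = 5;  h_173 = 7;  h_174 = 2;  h_175 = 4;  h_176 = 1;  h_177 = 6
  h_178 = 7;  h_179 = 0;  h_180 = 4;  h_181 = 9;  h_182 = 1;  h_183 = 6
  h_184 = 4;  h_185 = 10;  h_186 = 10;  h_187 = 7;  h_188 = 7;  h_189 = 1
  h_190 = 3;  h_191 = 9;  h_192 = 8;  h_193 = 8;  h_194 = 1;  h_195 = 2
  h_196 = 5;  h_197 = 6;  h_198 = 7;  h_199 = 1;  h_200 = 0;  h_201 = 10
  h_202 = 5;  h_203 = 7;  h_204 = 9;  h_205 = 9;  h_206 = 8;  h_207 = 1
  h_208 = 3;  h_209 = 2;  h_210 = 8;  h_211 = 6;  h_212 = 3;  h_213 = 0
  h_214 = 0;  h_215 = 1;  h_216 = 0;  h_217 = 5;  h_218 = 6;  h_219 = 5
  h_220 = 7;  h_221 = 7;  h_222 = 1;  h_223 = 1;  h_224 = 7;  h_225 = 7
  h_226 = 6;  h_227 = 0;  h_228 = 9;  h_229 = 9;  h_230 = 8;  h_231 = 7
  h_232 = 9;  h_233 = 5;  h_234 = 3;  h_235 = 9;  h_236 = 4;  h_237 = 10
  h_238 = 5;  h_239 = 1;  h_240 = 9;  h_241 = 1;  h_242 = 5;  h_243 = 4
  h_244 = 5;  h_245 = 4;  h_246 = 2;  h_247 = 0;  h_248 = 5;  h_249 = 2
  h_250 = 8;  h_251 = 1;  h_252 = 1;  h_253 = 6;  h_254 = 2;  h_255 = 7
  h_256 = 8;  h_257 = 10;  h_258 = 5;  h_259 = 2;  h_260 = 5;  h_261 = 2
  h_262 = 9;  h_263 = 5;  h_264 = 10;  h_265 = 3;  h_266 = 0;  h_267 = 5
  h_268 = 1;  h_269 = 3;  h_270 = 2;  h_271 = 9;  h_272 = 7;  h_273 = 9
  h_274 = 1;  h_275 = 6;  h_276 = 3;  h_277 = 9;  h_278 = 4
h_279 = 1·4 + 5·9 + 1·3 + 7·6 = 6
h_280 = 1·6 + 5·4 + 1·9 + 7·3 = 1

1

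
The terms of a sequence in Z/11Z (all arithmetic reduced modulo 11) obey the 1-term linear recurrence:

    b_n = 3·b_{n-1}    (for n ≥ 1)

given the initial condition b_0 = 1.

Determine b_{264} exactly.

b_1 = 3·1 = 3
b_2 = 3·3 = 9
b_3 = 3·9 = 5
b_4 = 3·5 = 4
b_5 = 3·4 = 1
(b_5) = (1) = (b_0), so the sequence has period 5.
264 ≡ 4 (mod 5), hence b_264 = b_4 = 4.

4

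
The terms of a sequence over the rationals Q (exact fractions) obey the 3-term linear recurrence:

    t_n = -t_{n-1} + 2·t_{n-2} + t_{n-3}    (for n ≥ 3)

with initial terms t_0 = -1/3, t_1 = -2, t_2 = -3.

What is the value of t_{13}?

1775/3

t_3 = -1·-3 + 2·-2 + 1·-1/3 = -4/3
t_4 = -1·-4/3 + 2·-3 + 1·-2 = -20/3
t_5 = -1·-20/3 + 2·-4/3 + 1·-3 = 1
t_6 = -1·1 + 2·-20/3 + 1·-4/3 = -47/3
t_7 = -1·-47/3 + 2·1 + 1·-20/3 = 11
t_8 = -1·11 + 2·-47/3 + 1·1 = -124/3
t_9 = -1·-124/3 + 2·11 + 1·-47/3 = 143/3
t_10 = -1·143/3 + 2·-124/3 + 1·11 = -358/3
t_11 = -1·-358/3 + 2·143/3 + 1·-124/3 = 520/3
t_12 = -1·520/3 + 2·-358/3 + 1·143/3 = -1093/3
t_13 = -1·-1093/3 + 2·520/3 + 1·-358/3 = 1775/3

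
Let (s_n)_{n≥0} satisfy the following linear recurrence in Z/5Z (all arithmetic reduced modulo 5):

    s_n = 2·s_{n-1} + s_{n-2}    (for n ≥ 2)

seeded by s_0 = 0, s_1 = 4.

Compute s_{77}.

s_2 = 2·4 + 1·0 = 3
s_3 = 2·3 + 1·4 = 0
s_4 = 2·0 + 1·3 = 3
s_5 = 2·3 + 1·0 = 1
s_6 = 2·1 + 1·3 = 0
s_7 = 2·0 + 1·1 = 1
s_8 = 2·1 + 1·0 = 2
s_9 = 2·2 + 1·1 = 0
s_10 = 2·0 + 1·2 = 2
s_11 = 2·2 + 1·0 = 4
s_12 = 2·4 + 1·2 = 0
s_13 = 2·0 + 1·4 = 4
(s_12, s_13) = (0, 4) = (s_0, s_1), so the sequence has period 12.
77 ≡ 5 (mod 12), hence s_77 = s_5 = 1.

1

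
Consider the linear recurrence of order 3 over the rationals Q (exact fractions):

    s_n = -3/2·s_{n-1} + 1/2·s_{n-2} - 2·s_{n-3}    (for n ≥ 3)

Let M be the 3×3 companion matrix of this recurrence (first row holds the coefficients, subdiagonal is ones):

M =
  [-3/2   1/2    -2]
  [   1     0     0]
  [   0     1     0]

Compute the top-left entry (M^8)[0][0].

80635/256

(M^8)[0][0] is the top entry after applying M 8 times to the unit state (1, 0, 0). Equivalently it is h_{10} for the auxiliary sequence (h_n) obeying the same recurrence with h_2 = 1 and h_i = 0 for 0 ≤ i < 2:
h_3 = -3/2·1 + 1/2·0 + -2·0 = -3/2
h_4 = -3/2·-3/2 + 1/2·1 + -2·0 = 11/4
h_5 = -3/2·11/4 + 1/2·-3/2 + -2·1 = -55/8
h_6 = -3/2·-55/8 + 1/2·11/4 + -2·-3/2 = 235/16
h_7 = -3/2·235/16 + 1/2·-55/8 + -2·11/4 = -991/32
h_8 = -3/2·-991/32 + 1/2·235/16 + -2·-55/8 = 4323/64
h_9 = -3/2·4323/64 + 1/2·-991/32 + -2·235/16 = -18711/128
h_10 = -3/2·-18711/128 + 1/2·4323/64 + -2·-991/32 = 80635/256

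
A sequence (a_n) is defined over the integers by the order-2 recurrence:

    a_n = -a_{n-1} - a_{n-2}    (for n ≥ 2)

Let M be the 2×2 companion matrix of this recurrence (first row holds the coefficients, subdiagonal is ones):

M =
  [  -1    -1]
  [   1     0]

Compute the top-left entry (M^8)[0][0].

(M^8)[0][0] is the top entry after applying M 8 times to the unit state (1, 0). Equivalently it is h_{9} for the auxiliary sequence (h_n) obeying the same recurrence with h_1 = 1 and h_i = 0 for 0 ≤ i < 1:
h_2 = -1·1 + -1·0 = -1
h_3 = -1·-1 + -1·1 = 0
h_4 = -1·0 + -1·-1 = 1
(h_3, h_4) = (0, 1) = (h_0, h_1), so the sequence has period 3.
9 ≡ 0 (mod 3), hence h_9 = h_0 = 0.

0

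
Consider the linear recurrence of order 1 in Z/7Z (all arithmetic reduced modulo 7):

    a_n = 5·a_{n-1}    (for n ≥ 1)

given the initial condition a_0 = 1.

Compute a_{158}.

4

a_1 = 5·1 = 5
a_2 = 5·5 = 4
a_3 = 5·4 = 6
a_4 = 5·6 = 2
a_5 = 5·2 = 3
a_6 = 5·3 = 1
(a_6) = (1) = (a_0), so the sequence has period 6.
158 ≡ 2 (mod 6), hence a_158 = a_2 = 4.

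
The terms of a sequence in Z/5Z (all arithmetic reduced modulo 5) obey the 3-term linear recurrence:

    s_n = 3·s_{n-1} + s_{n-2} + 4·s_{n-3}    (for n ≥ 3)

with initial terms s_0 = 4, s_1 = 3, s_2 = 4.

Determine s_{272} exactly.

1

s_3 = 3·4 + 1·3 + 4·4 = 1
s_4 = 3·1 + 1·4 + 4·3 = 4
s_5 = 3·4 + 1·1 + 4·4 = 4
s_6 = 3·4 + 1·4 + 4·1 = 0
s_7 = 3·0 + 1·4 + 4·4 = 0
s_8 = 3·0 + 1·0 + 4·4 = 1
s_9 = 3·1 + 1·0 + 4·0 = 3
s_10 = 3·3 + 1·1 + 4·0 = 0
s_11 = 3·0 + 1·3 + 4·1 = 2
s_12 = 3·2 + 1·0 + 4·3 = 3
s_13 = 3·3 + 1·2 + 4·0 = 1
s_14 = 3·1 + 1·3 + 4·2 = 4
s_15 = 3·4 + 1·1 + 4·3 = 0
s_16 = 3·0 + 1·4 + 4·1 = 3
s_17 = 3·3 + 1·0 + 4·4 = 0
s_18 = 3·0 + 1·3 + 4·0 = 3
s_19 = 3·3 + 1·0 + 4·3 = 1
s_20 = 3·1 + 1·3 + 4·0 = 1
s_21 = 3·1 + 1·1 + 4·3 = 1
s_22 = 3·1 + 1·1 + 4·1 = 3
s_23 = 3·3 + 1·1 + 4·1 = 4
s_24 = 3·4 + 1·3 + 4·1 = 4
s_25 = 3·4 + 1·4 + 4·3 = 3
s_26 = 3·3 + 1·4 + 4·4 = 4
(s_24, s_25, s_26) = (4, 3, 4) = (s_0, s_1, s_2), so the sequence has period 24.
272 ≡ 8 (mod 24), hence s_272 = s_8 = 1.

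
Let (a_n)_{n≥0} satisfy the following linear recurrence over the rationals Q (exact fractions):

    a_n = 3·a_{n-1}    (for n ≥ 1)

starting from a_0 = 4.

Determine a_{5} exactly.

a_1 = 3·4 = 12
a_2 = 3·12 = 36
a_3 = 3·36 = 108
a_4 = 3·108 = 324
a_5 = 3·324 = 972

972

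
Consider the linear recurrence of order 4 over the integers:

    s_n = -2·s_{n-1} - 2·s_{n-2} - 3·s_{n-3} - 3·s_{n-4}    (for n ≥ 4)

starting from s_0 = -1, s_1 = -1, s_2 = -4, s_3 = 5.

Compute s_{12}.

s_4 = -2·5 + -2·-4 + -3·-1 + -3·-1 = 4
s_5 = -2·4 + -2·5 + -3·-4 + -3·-1 = -3
s_6 = -2·-3 + -2·4 + -3·5 + -3·-4 = -5
s_7 = -2·-5 + -2·-3 + -3·4 + -3·5 = -11
s_8 = -2·-11 + -2·-5 + -3·-3 + -3·4 = 29
s_9 = -2·29 + -2·-11 + -3·-5 + -3·-3 = -12
s_10 = -2·-12 + -2·29 + -3·-11 + -3·-5 = 14
s_11 = -2·14 + -2·-12 + -3·29 + -3·-11 = -58
s_12 = -2·-58 + -2·14 + -3·-12 + -3·29 = 37

37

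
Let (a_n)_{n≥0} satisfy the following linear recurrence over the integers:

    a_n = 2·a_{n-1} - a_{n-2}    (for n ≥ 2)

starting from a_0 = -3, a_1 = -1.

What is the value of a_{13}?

a_2 = 2·-1 + -1·-3 = 1
a_3 = 2·1 + -1·-1 = 3
a_4 = 2·3 + -1·1 = 5
a_5 = 2·5 + -1·3 = 7
a_6 = 2·7 + -1·5 = 9
a_7 = 2·9 + -1·7 = 11
a_8 = 2·11 + -1·9 = 13
a_9 = 2·13 + -1·11 = 15
a_10 = 2·15 + -1·13 = 17
a_11 = 2·17 + -1·15 = 19
a_12 = 2·19 + -1·17 = 21
a_13 = 2·21 + -1·19 = 23

23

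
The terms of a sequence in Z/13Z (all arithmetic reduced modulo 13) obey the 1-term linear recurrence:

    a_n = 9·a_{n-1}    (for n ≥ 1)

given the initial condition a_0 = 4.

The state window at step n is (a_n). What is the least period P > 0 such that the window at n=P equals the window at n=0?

n=0: window = (4)
n=1: window = (10)
n=2: window = (12)
n=3: window = (4)
window at n=3 equals window at n=0 → period = 3

3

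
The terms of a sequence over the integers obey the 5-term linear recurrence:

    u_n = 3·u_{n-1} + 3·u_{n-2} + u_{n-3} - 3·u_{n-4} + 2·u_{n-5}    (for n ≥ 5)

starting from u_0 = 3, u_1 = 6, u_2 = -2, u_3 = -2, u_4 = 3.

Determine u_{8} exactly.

u_5 = 3·3 + 3·-2 + 1·-2 + -3·6 + 2·3 = -11
u_6 = 3·-11 + 3·3 + 1·-2 + -3·-2 + 2·6 = -8
u_7 = 3·-8 + 3·-11 + 1·3 + -3·-2 + 2·-2 = -52
u_8 = 3·-52 + 3·-8 + 1·-11 + -3·3 + 2·-2 = -204

-204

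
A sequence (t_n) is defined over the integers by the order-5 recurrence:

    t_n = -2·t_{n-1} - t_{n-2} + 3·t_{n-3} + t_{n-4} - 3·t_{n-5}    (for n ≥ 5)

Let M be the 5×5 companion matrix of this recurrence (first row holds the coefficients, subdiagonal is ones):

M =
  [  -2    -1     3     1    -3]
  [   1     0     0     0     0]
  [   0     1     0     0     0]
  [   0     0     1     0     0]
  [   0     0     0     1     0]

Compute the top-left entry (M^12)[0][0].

-757

(M^12)[0][0] is the top entry after applying M 12 times to the unit state (1, 0, 0, 0, 0). Equivalently it is h_{16} for the auxiliary sequence (h_n) obeying the same recurrence with h_4 = 1 and h_i = 0 for 0 ≤ i < 4:
h_5 = -2·1 + -1·0 + 3·0 + 1·0 + -3·0 = -2
h_6 = -2·-2 + -1·1 + 3·0 + 1·0 + -3·0 = 3
h_7 = -2·3 + -1·-2 + 3·1 + 1·0 + -3·0 = -1
h_8 = -2·-1 + -1·3 + 3·-2 + 1·1 + -3·0 = -6
h_9 = -2·-6 + -1·-1 + 3·3 + 1·-2 + -3·1 = 17
h_10 = -2·17 + -1·-6 + 3·-1 + 1·3 + -3·-2 = -22
h_11 = -2·-22 + -1·17 + 3·-6 + 1·-1 + -3·3 = -1
h_12 = -2·-1 + -1·-22 + 3·17 + 1·-6 + -3·-1 = 72
h_13 = -2·72 + -1·-1 + 3·-22 + 1·17 + -3·-6 = -174
h_14 = -2·-174 + -1·72 + 3·-1 + 1·-22 + -3·17 = 200
h_15 = -2·200 + -1·-174 + 3·72 + 1·-1 + -3·-22 = 55
h_16 = -2·55 + -1·200 + 3·-174 + 1·72 + -3·-1 = -757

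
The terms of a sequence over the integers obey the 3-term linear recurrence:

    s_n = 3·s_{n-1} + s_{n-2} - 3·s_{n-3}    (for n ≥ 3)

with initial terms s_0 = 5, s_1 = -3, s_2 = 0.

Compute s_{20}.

-2179240245

s_3 = 3·0 + 1·-3 + -3·5 = -18
s_4 = 3·-18 + 1·0 + -3·-3 = -45
s_5 = 3·-45 + 1·-18 + -3·0 = -153
s_6 = 3·-153 + 1·-45 + -3·-18 = -450
s_7 = 3·-450 + 1·-153 + -3·-45 = -1368
s_8 = 3·-1368 + 1·-450 + -3·-153 = -4095
s_9 = 3·-4095 + 1·-1368 + -3·-450 = -12303
s_10 = 3·-12303 + 1·-4095 + -3·-1368 = -36900
s_11 = 3·-36900 + 1·-12303 + -3·-4095 = -110718
s_12 = 3·-110718 + 1·-36900 + -3·-12303 = -332145
s_13 = 3·-332145 + 1·-110718 + -3·-36900 = -996453
s_14 = 3·-996453 + 1·-332145 + -3·-110718 = -2989350
s_15 = 3·-2989350 + 1·-996453 + -3·-332145 = -8968068
s_16 = 3·-8968068 + 1·-2989350 + -3·-996453 = -26904195
s_17 = 3·-26904195 + 1·-8968068 + -3·-2989350 = -80712603
s_18 = 3·-80712603 + 1·-26904195 + -3·-8968068 = -242137800
s_19 = 3·-242137800 + 1·-80712603 + -3·-26904195 = -726413418
s_20 = 3·-726413418 + 1·-242137800 + -3·-80712603 = -2179240245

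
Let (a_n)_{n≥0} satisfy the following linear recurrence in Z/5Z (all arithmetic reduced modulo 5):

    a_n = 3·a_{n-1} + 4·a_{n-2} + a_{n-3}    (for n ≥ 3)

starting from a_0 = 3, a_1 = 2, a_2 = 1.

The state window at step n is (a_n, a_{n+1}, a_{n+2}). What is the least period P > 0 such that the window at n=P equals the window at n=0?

31

n=0: window = (3, 2, 1)
n=1: window = (2, 1, 4)
n=2: window = (1, 4, 3)
n=3: window = (4, 3, 1)
n=4: window = (3, 1, 4)
n=5: window = (1, 4, 4)
n=6: window = (4, 4, 4)
n=7: window = (4, 4, 2)
n=8: window = (4, 2, 1)
n=9: window = (2, 1, 0)
n=10: window = (1, 0, 1)
n=11: window = (0, 1, 4)
n=12: window = (1, 4, 1)
n=13: window = (4, 1, 0)
n=14: window = (1, 0, 3)
n=15: window = (0, 3, 0)
n=16: window = (3, 0, 2)
n=17: window = (0, 2, 4)
n=18: window = (2, 4, 0)
n=19: window = (4, 0, 3)
n=20: window = (0, 3, 3)
n=21: window = (3, 3, 1)
n=22: window = (3, 1, 3)
n=23: window = (1, 3, 1)
n=24: window = (3, 1, 1)
n=25: window = (1, 1, 0)
n=26: window = (1, 0, 0)
n=27: window = (0, 0, 1)
n=28: window = (0, 1, 3)
n=29: window = (1, 3, 3)
n=30: window = (3, 3, 2)
n=31: window = (3, 2, 1)
window at n=31 equals window at n=0 → period = 31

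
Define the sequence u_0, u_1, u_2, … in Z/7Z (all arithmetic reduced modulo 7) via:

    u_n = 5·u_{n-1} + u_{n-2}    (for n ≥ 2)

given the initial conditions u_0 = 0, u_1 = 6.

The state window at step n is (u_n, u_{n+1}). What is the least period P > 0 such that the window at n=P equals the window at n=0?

6

n=0: window = (0, 6)
n=1: window = (6, 2)
n=2: window = (2, 2)
n=3: window = (2, 5)
n=4: window = (5, 6)
n=5: window = (6, 0)
n=6: window = (0, 6)
window at n=6 equals window at n=0 → period = 6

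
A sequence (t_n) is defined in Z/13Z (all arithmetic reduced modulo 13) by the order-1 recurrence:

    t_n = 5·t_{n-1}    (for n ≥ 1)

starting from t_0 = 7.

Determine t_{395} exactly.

t_1 = 5·7 = 9
t_2 = 5·9 = 6
t_3 = 5·6 = 4
t_4 = 5·4 = 7
(t_4) = (7) = (t_0), so the sequence has period 4.
395 ≡ 3 (mod 4), hence t_395 = t_3 = 4.

4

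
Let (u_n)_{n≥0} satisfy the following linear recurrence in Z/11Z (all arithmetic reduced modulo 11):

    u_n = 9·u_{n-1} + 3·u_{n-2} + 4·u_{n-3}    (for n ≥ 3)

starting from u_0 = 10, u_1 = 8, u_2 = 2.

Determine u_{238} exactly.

1

u_3 = 9·2 + 3·8 + 4·10 = 5
u_4 = 9·5 + 3·2 + 4·8 = 6
u_5 = 9·6 + 3·5 + 4·2 = 0
u_6 = 9·0 + 3·6 + 4·5 = 5
u_7 = 9·5 + 3·0 + 4·6 = 3
u_8 = 9·3 + 3·5 + 4·0 = 9
Continuing the recurrence:
  u_9 = 0;  u_10 = 6;  u_11 = 2;  u_12 = 3;  u_13 = 2;  u_14 = 2
  u_15 = 3;  u_16 = 8;  u_17 = 1;  u_18 = 1;  u_19 = 0;  u_20 = 7
  u_21 = 1;  u_22 = 8;  u_23 = 4;  u_24 = 9;  u_25 = 4;  u_26 = 2
  u_27 = 0;  u_28 = 0;  u_29 = 8;  u_30 = 6;  u_31 = 1;  u_32 = 4
  u_33 = 8;  u_34 = 0;  u_35 = 7;  u_36 = 7;  u_37 = 7;  u_38 = 2
  u_39 = 1;  u_40 = 10;  u_41 = 2;  u_42 = 8;  u_43 = 8;  u_44 = 5
  u_45 = 2;  u_46 = 10;  u_47 = 6;  u_48 = 4;  u_49 = 6;  u_50 = 2
  u_51 = 8;  u_52 = 3;  u_53 = 4;  u_54 = 0;  u_55 = 2;  u_56 = 1
  u_57 = 4;  u_58 = 3;  u_59 = 10;  u_60 = 5;  u_61 = 10;  u_62 = 2
  u_63 = 2;  u_64 = 9;  u_65 = 7;  u_66 = 10;  u_67 = 4;  u_68 = 6
  u_69 = 7;  u_70 = 9;  u_71 = 5;  u_72 = 1;  u_73 = 5;  u_74 = 2
  u_75 = 4;  u_76 = 7;  u_77 = 6;  u_78 = 3;  u_79 = 7;  u_80 = 8
  u_81 = 6;  u_82 = 7;  u_83 = 3;  u_84 = 6;  u_85 = 3;  u_86 = 2
  u_87 = 7;  u_88 = 4;  u_89 = 10;  u_90 = 9;  u_91 = 6;  u_92 = 0
  u_93 = 10;  u_94 = 4;  u_95 = 0;  u_96 = 8;  u_97 = 0;  u_98 = 2
  u_99 = 6;  u_100 = 5;  u_101 = 5;  u_102 = 7;  u_103 = 10;  u_104 = 10
  u_105 = 5;  u_106 = 5;  u_107 = 1;  u_108 = 0;  u_109 = 1;  u_110 = 2
  u_111 = 10;  u_112 = 1;  u_113 = 3;  u_114 = 4;  u_115 = 5;  u_116 = 3
  u_117 = 3;  u_118 = 1;  u_119 = 8;  u_120 = 10;  u_121 = 8;  u_122 = 2
  u_123 = 5;  u_124 = 6;  u_125 = 0;  u_126 = 5;  u_127 = 3;  u_128 = 9
  u_129 = 0;  u_130 = 6;  u_131 = 2;  u_132 = 3;  u_133 = 2;  u_134 = 2
  u_135 = 3;  u_136 = 8;  u_137 = 1;  u_138 = 1;  u_139 = 0;  u_140 = 7
  u_141 = 1;  u_142 = 8;  u_143 = 4;  u_144 = 9;  u_145 = 4;  u_146 = 2
  u_147 = 0;  u_148 = 0;  u_149 = 8;  u_150 = 6;  u_151 = 1;  u_152 = 4
  u_153 = 8;  u_154 = 0;  u_155 = 7;  u_156 = 7;  u_157 = 7;  u_158 = 2
  u_159 = 1;  u_160 = 10;  u_161 = 2;  u_162 = 8;  u_163 = 8;  u_164 = 5
  u_165 = 2;  u_166 = 10;  u_167 = 6;  u_168 = 4;  u_169 = 6;  u_170 = 2
  u_171 = 8;  u_172 = 3;  u_173 = 4;  u_174 = 0;  u_175 = 2;  u_176 = 1
  u_177 = 4;  u_178 = 3;  u_179 = 10;  u_180 = 5;  u_181 = 10;  u_182 = 2
  u_183 = 2;  u_184 = 9;  u_185 = 7;  u_186 = 10;  u_187 = 4;  u_188 = 6
  u_189 = 7;  u_190 = 9;  u_191 = 5;  u_192 = 1;  u_193 = 5;  u_194 = 2
  u_195 = 4;  u_196 = 7;  u_197 = 6;  u_198 = 3;  u_199 = 7;  u_200 = 8
  u_201 = 6;  u_202 = 7;  u_203 = 3;  u_204 = 6;  u_205 = 3;  u_206 = 2
  u_207 = 7;  u_208 = 4;  u_209 = 10;  u_210 = 9;  u_211 = 6;  u_212 = 0
  u_213 = 10;  u_214 = 4;  u_215 = 0;  u_216 = 8;  u_217 = 0;  u_218 = 2
  u_219 = 6;  u_220 = 5;  u_221 = 5;  u_222 = 7;  u_223 = 10;  u_224 = 10
  u_225 = 5;  u_226 = 5;  u_227 = 1;  u_228 = 0;  u_229 = 1;  u_230 = 2
  u_231 = 10;  u_232 = 1;  u_233 = 3;  u_234 = 4;  u_235 = 5;  u_236 = 3
u_237 = 9·3 + 3·5 + 4·4 = 3
u_238 = 9·3 + 3·3 + 4·5 = 1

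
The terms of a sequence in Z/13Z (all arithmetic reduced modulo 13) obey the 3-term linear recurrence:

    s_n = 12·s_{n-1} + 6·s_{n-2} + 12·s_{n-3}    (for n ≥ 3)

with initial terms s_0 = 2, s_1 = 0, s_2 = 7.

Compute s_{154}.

s_3 = 12·7 + 6·0 + 12·2 = 4
s_4 = 12·4 + 6·7 + 12·0 = 12
s_5 = 12·12 + 6·4 + 12·7 = 5
s_6 = 12·5 + 6·12 + 12·4 = 11
s_7 = 12·11 + 6·5 + 12·12 = 7
s_8 = 12·7 + 6·11 + 12·5 = 2
Continuing the recurrence:
  s_9 = 3;  s_10 = 2;  s_11 = 1;  s_12 = 8;  s_13 = 9;  s_14 = 12
  s_15 = 8;  s_16 = 3;  s_17 = 7;  s_18 = 3;  s_19 = 10;  s_20 = 1
  s_21 = 4;  s_22 = 5;  s_23 = 5;  s_24 = 8;  s_25 = 4;  s_26 = 0
  s_27 = 3;  s_28 = 6;  s_29 = 12;  s_30 = 8;  s_31 = 6;  s_32 = 4
  s_33 = 11;  s_34 = 7;  s_35 = 3;  s_36 = 2;  s_37 = 9;  s_38 = 0
  s_39 = 0;  s_40 = 4;  s_41 = 9;  s_42 = 2;  s_43 = 9;  s_44 = 7
  s_45 = 6;  s_46 = 1;  s_47 = 2;  s_48 = 11;  s_49 = 0;  s_50 = 12
  s_51 = 3;  s_52 = 4;  s_53 = 2;  s_54 = 6;  s_55 = 2;  s_56 = 6
  s_57 = 0;  s_58 = 8;  s_59 = 12;  s_60 = 10;  s_61 = 2;  s_62 = 7
  s_63 = 8;  s_64 = 6;  s_65 = 9;  s_66 = 6;  s_67 = 3;  s_68 = 11
  s_69 = 1;  s_70 = 10;  s_71 = 11;  s_72 = 9;  s_73 = 8;  s_74 = 9
  s_75 = 4;  s_76 = 3;  s_77 = 12;  s_78 = 2;  s_79 = 2;  s_80 = 11
  s_81 = 12;  s_82 = 0;  s_83 = 9;  s_84 = 5;  s_85 = 10;  s_86 = 11
  s_87 = 5;  s_88 = 12;  s_89 = 7;  s_90 = 8;  s_91 = 9;  s_92 = 6
  s_93 = 1;  s_94 = 0;  s_95 = 0;  s_96 = 12;  s_97 = 1;  s_98 = 6
  s_99 = 1;  s_100 = 8;  s_101 = 5;  s_102 = 3;  s_103 = 6;  s_104 = 7
  s_105 = 0;  s_106 = 10;  s_107 = 9;  s_108 = 12;  s_109 = 6;  s_110 = 5
  s_111 = 6;  s_112 = 5;  s_113 = 0;  s_114 = 11;  s_115 = 10;  s_116 = 4
  s_117 = 6;  s_118 = 8;  s_119 = 11;  s_120 = 5;  s_121 = 1;  s_122 = 5
  s_123 = 9;  s_124 = 7;  s_125 = 3;  s_126 = 4;  s_127 = 7;  s_128 = 1
  s_129 = 11;  s_130 = 1;  s_131 = 12;  s_132 = 9;  s_133 = 10;  s_134 = 6
  s_135 = 6;  s_136 = 7;  s_137 = 10;  s_138 = 0;  s_139 = 1;  s_140 = 2
  s_141 = 4;  s_142 = 7;  s_143 = 2;  s_144 = 10;  s_145 = 8;  s_146 = 11
  s_147 = 1;  s_148 = 5;  s_149 = 3;  s_150 = 0;  s_151 = 0;  s_152 = 10
s_153 = 12·10 + 6·0 + 12·0 = 3
s_154 = 12·3 + 6·10 + 12·0 = 5

5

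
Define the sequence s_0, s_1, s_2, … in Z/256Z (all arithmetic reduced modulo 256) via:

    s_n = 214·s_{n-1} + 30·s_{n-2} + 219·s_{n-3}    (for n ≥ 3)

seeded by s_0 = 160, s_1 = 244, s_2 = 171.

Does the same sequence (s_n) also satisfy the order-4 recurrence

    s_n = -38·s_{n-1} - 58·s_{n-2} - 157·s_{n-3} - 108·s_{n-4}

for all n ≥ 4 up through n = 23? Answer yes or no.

Terms s_0..s_23: 160, 244, 171, 106, 98, 161, 192, 52, 179, 250, 114, 185, 224, 116, 123, 10, 2, 17, 0, 180, 3, 154, 18, 169
n=4: candidate gives 98, actual s_4 = 98 ✓
n=5: candidate gives 161, actual s_5 = 161 ✓
n=6: candidate gives 192, actual s_6 = 192 ✓
n=7: candidate gives 52, actual s_7 = 52 ✓
n=8: candidate gives 179, actual s_8 = 179 ✓
n=9: candidate gives 250, actual s_9 = 250 ✓
n=10: candidate gives 114, actual s_10 = 114 ✓
n=11: candidate gives 185, actual s_11 = 185 ✓
n=12: candidate gives 224, actual s_12 = 224 ✓
n=13: candidate gives 116, actual s_13 = 116 ✓
n=14: candidate gives 123, actual s_14 = 123 ✓
n=15: candidate gives 10, actual s_15 = 10 ✓
n=16: candidate gives 2, actual s_16 = 2 ✓
n=17: candidate gives 17, actual s_17 = 17 ✓
n=18: candidate gives 0, actual s_18 = 0 ✓
n=19: candidate gives 180, actual s_19 = 180 ✓
n=20: candidate gives 3, actual s_20 = 3 ✓
n=21: candidate gives 154, actual s_21 = 154 ✓
n=22: candidate gives 18, actual s_22 = 18 ✓
n=23: candidate gives 169, actual s_23 = 169 ✓

yes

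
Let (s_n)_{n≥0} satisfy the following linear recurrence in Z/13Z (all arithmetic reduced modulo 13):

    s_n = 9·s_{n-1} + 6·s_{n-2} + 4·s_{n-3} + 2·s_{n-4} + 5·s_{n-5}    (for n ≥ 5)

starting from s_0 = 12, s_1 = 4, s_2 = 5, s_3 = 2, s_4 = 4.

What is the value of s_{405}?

9

s_5 = 9·4 + 6·2 + 4·5 + 2·4 + 5·12 = 6
s_6 = 9·6 + 6·4 + 4·2 + 2·5 + 5·4 = 12
s_7 = 9·12 + 6·6 + 4·4 + 2·2 + 5·5 = 7
s_8 = 9·7 + 6·12 + 4·6 + 2·4 + 5·2 = 8
s_9 = 9·8 + 6·7 + 4·12 + 2·6 + 5·4 = 12
s_10 = 9·12 + 6·8 + 4·7 + 2·12 + 5·6 = 4
Continuing the recurrence:
  s_11 = 6;  s_12 = 8;  s_13 = 6;  s_14 = 12;  s_15 = 0;  s_16 = 12
  s_17 = 0;  s_18 = 9;  s_19 = 7;  s_20 = 11;  s_21 = 3;  s_22 = 9
  s_23 = 7;  s_24 = 4;  s_25 = 6;  s_26 = 9;  s_27 = 10;  s_28 = 3
  s_29 = 12;  s_30 = 6;  s_31 = 8;  s_32 = 4;  s_33 = 4;  s_34 = 8
  s_35 = 2;  s_36 = 0;  s_37 = 7;  s_38 = 3;  s_39 = 9;  s_40 = 7
  s_41 = 0;  s_42 = 2;  s_43 = 1;  s_44 = 2;  s_45 = 2;  s_46 = 12
  s_47 = 10;  s_48 = 10;  s_49 = 4;  s_50 = 1;  s_51 = 10;  s_52 = 0
  s_53 = 5;  s_54 = 3;  s_55 = 4;  s_56 = 7;  s_57 = 5;  s_58 = 4
  s_59 = 0;  s_60 = 0;  s_61 = 9;  s_62 = 10;  s_63 = 8;  s_64 = 12
  s_65 = 6;  s_66 = 2;  s_67 = 12;  s_68 = 0;  s_69 = 9;  s_70 = 7
  s_71 = 8;  s_72 = 2;  s_73 = 8;  s_74 = 6;  s_75 = 5;  s_76 = 1
  s_77 = 11;  s_78 = 8;  s_79 = 0;  s_80 = 2;  s_81 = 12;  s_82 = 9
  s_83 = 6;  s_84 = 4;  s_85 = 12;  s_86 = 0;  s_87 = 2;  s_88 = 0
  s_89 = 4;  s_90 = 0;  s_91 = 2;  s_92 = 5;  s_93 = 0;  s_94 = 6
  s_95 = 0;  s_96 = 4;  s_97 = 7;  s_98 = 8;  s_99 = 4;  s_100 = 3
  s_101 = 0;  s_102 = 7;  s_103 = 6;  s_104 = 5;  s_105 = 7;  s_106 = 1
  s_107 = 1;  s_108 = 5;  s_109 = 3;  s_110 = 7;  s_111 = 4;  s_112 = 1
  s_113 = 1;  s_114 = 8;  s_115 = 8;  s_116 = 3;  s_117 = 10;  s_118 = 5
  s_119 = 4;  s_120 = 9;  s_121 = 4;  s_122 = 10;  s_123 = 1;  s_124 = 6
  s_125 = 10;  s_126 = 1;  s_127 = 2;  s_128 = 3;  s_129 = 2;  s_130 = 5
  s_131 = 0;  s_132 = 2;  s_133 = 5;  s_134 = 12;  s_135 = 2;  s_136 = 10
  s_137 = 1;  s_138 = 9;  s_139 = 9;  s_140 = 0;  s_141 = 12;  s_142 = 11
  s_143 = 0;  s_144 = 3;  s_145 = 4;  s_146 = 6;  s_147 = 2;  s_148 = 11
  s_149 = 2;  s_150 = 7;  s_151 = 10;  s_152 = 3;  s_153 = 5;  s_154 = 10
  s_155 = 5;  s_156 = 12;  s_157 = 8;  s_158 = 1;  s_159 = 9;  s_160 = 12
  s_161 = 8;  s_162 = 1;  s_163 = 11;  s_164 = 11;  s_165 = 11;  s_166 = 4
  s_167 = 4;  s_168 = 12;  s_169 = 4;  s_170 = 5;  s_171 = 2;  s_172 = 4
  s_173 = 6;  s_174 = 12;  s_175 = 7;  s_176 = 8;  s_177 = 12;  s_178 = 4
  s_179 = 6;  s_180 = 8;  s_181 = 6;  s_182 = 12;  s_183 = 0;  s_184 = 12
  s_185 = 0;  s_186 = 9;  s_187 = 7;  s_188 = 11;  s_189 = 3;  s_190 = 9
  s_191 = 7;  s_192 = 4;  s_193 = 6;  s_194 = 9;  s_195 = 10;  s_196 = 3
  s_197 = 12;  s_198 = 6;  s_199 = 8;  s_200 = 4;  s_201 = 4;  s_202 = 8
  s_203 = 2;  s_204 = 0;  s_205 = 7;  s_206 = 3;  s_207 = 9;  s_208 = 7
  s_209 = 0;  s_210 = 2;  s_211 = 1;  s_212 = 2;  s_213 = 2;  s_214 = 12
  s_215 = 10;  s_216 = 10;  s_217 = 4;  s_218 = 1;  s_219 = 10;  s_220 = 0
  s_221 = 5;  s_222 = 3;  s_223 = 4;  s_224 = 7;  s_225 = 5;  s_226 = 4
  s_227 = 0;  s_228 = 0;  s_229 = 9;  s_230 = 10;  s_231 = 8;  s_232 = 12
  s_233 = 6;  s_234 = 2;  s_235 = 12;  s_236 = 0;  s_237 = 9;  s_238 = 7
  s_239 = 8;  s_240 = 2;  s_241 = 8;  s_242 = 6;  s_243 = 5;  s_244 = 1
  s_245 = 11;  s_246 = 8;  s_247 = 0;  s_248 = 2;  s_249 = 12;  s_250 = 9
  s_251 = 6;  s_252 = 4;  s_253 = 12;  s_254 = 0;  s_255 = 2;  s_256 = 0
  s_257 = 4;  s_258 = 0;  s_259 = 2;  s_260 = 5;  s_261 = 0;  s_262 = 6
  s_263 = 0;  s_264 = 4;  s_265 = 7;  s_266 = 8;  s_267 = 4;  s_268 = 3
  s_269 = 0;  s_270 = 7;  s_271 = 6;  s_272 = 5;  s_273 = 7;  s_274 = 1
  s_275 = 1;  s_276 = 5;  s_277 = 3;  s_278 = 7;  s_279 = 4;  s_280 = 1
  s_281 = 1;  s_282 = 8;  s_283 = 8;  s_284 = 3;  s_285 = 10;  s_286 = 5
  s_287 = 4;  s_288 = 9;  s_289 = 4;  s_290 = 10;  s_291 = 1;  s_292 = 6
  s_293 = 10;  s_294 = 1;  s_295 = 2;  s_296 = 3;  s_297 = 2;  s_298 = 5
  s_299 = 0;  s_300 = 2;  s_301 = 5;  s_302 = 12;  s_303 = 2;  s_304 = 10
  s_305 = 1;  s_306 = 9;  s_307 = 9;  s_308 = 0;  s_309 = 12;  s_310 = 11
  s_311 = 0;  s_312 = 3;  s_313 = 4;  s_314 = 6;  s_315 = 2;  s_316 = 11
  s_317 = 2;  s_318 = 7;  s_319 = 10;  s_320 = 3;  s_321 = 5;  s_322 = 10
  s_323 = 5;  s_324 = 12;  s_325 = 8;  s_326 = 1;  s_327 = 9;  s_328 = 12
  s_329 = 8;  s_330 = 1;  s_331 = 11;  s_332 = 11;  s_333 = 11;  s_334 = 4
  s_335 = 4;  s_336 = 12;  s_337 = 4;  s_338 = 5;  s_339 = 2;  s_340 = 4
  s_341 = 6;  s_342 = 12;  s_343 = 7;  s_344 = 8;  s_345 = 12;  s_346 = 4
  s_347 = 6;  s_348 = 8;  s_349 = 6;  s_350 = 12;  s_351 = 0;  s_352 = 12
  s_353 = 0;  s_354 = 9;  s_355 = 7;  s_356 = 11;  s_357 = 3;  s_358 = 9
  s_359 = 7;  s_360 = 4;  s_361 = 6;  s_362 = 9;  s_363 = 10;  s_364 = 3
  s_365 = 12;  s_366 = 6;  s_367 = 8;  s_368 = 4;  s_369 = 4;  s_370 = 8
  s_371 = 2;  s_372 = 0;  s_373 = 7;  s_374 = 3;  s_375 = 9;  s_376 = 7
  s_377 = 0;  s_378 = 2;  s_379 = 1;  s_380 = 2;  s_381 = 2;  s_382 = 12
  s_383 = 10;  s_384 = 10;  s_385 = 4;  s_386 = 1;  s_387 = 10;  s_388 = 0
  s_389 = 5;  s_390 = 3;  s_391 = 4;  s_392 = 7;  s_393 = 5;  s_394 = 4
  s_395 = 0;  s_396 = 0;  s_397 = 9;  s_398 = 10;  s_399 = 8;  s_400 = 12
  s_401 = 6;  s_402 = 2;  s_403 = 12
s_404 = 9·12 + 6·2 + 4·6 + 2·12 + 5·8 = 0
s_405 = 9·0 + 6·12 + 4·2 + 2·6 + 5·12 = 9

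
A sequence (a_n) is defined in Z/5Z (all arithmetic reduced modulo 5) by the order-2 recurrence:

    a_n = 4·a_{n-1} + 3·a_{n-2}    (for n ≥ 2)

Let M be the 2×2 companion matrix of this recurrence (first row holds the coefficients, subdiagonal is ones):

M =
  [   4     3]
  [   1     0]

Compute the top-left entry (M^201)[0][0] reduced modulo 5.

(M^201)[0][0] is the top entry after applying M 201 times to the unit state (1, 0). Equivalently it is h_{202} for the auxiliary sequence (h_n) obeying the same recurrence with h_1 = 1 and h_i = 0 for 0 ≤ i < 1:
h_2 = 4·1 + 3·0 = 4
h_3 = 4·4 + 3·1 = 4
h_4 = 4·4 + 3·4 = 3
h_5 = 4·3 + 3·4 = 4
h_6 = 4·4 + 3·3 = 0
h_7 = 4·0 + 3·4 = 2
h_8 = 4·2 + 3·0 = 3
h_9 = 4·3 + 3·2 = 3
h_10 = 4·3 + 3·3 = 1
h_11 = 4·1 + 3·3 = 3
h_12 = 4·3 + 3·1 = 0
h_13 = 4·0 + 3·3 = 4
h_14 = 4·4 + 3·0 = 1
h_15 = 4·1 + 3·4 = 1
h_16 = 4·1 + 3·1 = 2
h_17 = 4·2 + 3·1 = 1
h_18 = 4·1 + 3·2 = 0
h_19 = 4·0 + 3·1 = 3
h_20 = 4·3 + 3·0 = 2
h_21 = 4·2 + 3·3 = 2
h_22 = 4·2 + 3·2 = 4
h_23 = 4·4 + 3·2 = 2
h_24 = 4·2 + 3·4 = 0
h_25 = 4·0 + 3·2 = 1
(h_24, h_25) = (0, 1) = (h_0, h_1), so the sequence has period 24.
202 ≡ 10 (mod 24), hence h_202 = h_10 = 1.

1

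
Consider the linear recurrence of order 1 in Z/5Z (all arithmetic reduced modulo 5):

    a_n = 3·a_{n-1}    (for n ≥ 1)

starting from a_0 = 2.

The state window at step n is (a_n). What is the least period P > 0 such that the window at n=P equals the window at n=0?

4

n=0: window = (2)
n=1: window = (1)
n=2: window = (3)
n=3: window = (4)
n=4: window = (2)
window at n=4 equals window at n=0 → period = 4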